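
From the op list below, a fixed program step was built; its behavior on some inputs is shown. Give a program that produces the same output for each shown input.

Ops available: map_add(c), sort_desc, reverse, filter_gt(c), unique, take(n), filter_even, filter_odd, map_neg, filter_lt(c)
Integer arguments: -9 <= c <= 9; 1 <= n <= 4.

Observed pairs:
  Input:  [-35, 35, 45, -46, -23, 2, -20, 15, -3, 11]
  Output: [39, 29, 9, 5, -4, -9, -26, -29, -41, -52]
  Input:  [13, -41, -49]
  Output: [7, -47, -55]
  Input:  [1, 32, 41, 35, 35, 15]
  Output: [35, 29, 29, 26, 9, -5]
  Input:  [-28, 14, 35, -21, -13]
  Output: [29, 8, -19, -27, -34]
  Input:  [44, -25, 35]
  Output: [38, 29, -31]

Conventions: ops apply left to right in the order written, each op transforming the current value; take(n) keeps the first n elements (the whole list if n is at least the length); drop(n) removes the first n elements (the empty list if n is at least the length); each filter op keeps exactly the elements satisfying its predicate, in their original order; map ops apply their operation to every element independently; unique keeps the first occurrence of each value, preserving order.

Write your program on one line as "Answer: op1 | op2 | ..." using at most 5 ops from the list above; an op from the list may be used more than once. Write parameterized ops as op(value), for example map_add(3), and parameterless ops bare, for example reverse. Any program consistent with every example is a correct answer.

map_neg | sort_desc | map_add(6) | map_neg | reverse

Check, running the answer program on each example:
  [-35, 35, 45, -46, -23, 2, -20, 15, -3, 11] -> [35, -35, -45, 46, 23, -2, 20, -15, 3, -11] -> [46, 35, 23, 20, 3, -2, -11, -15, -35, -45] -> [52, 41, 29, 26, 9, 4, -5, -9, -29, -39] -> [-52, -41, -29, -26, -9, -4, 5, 9, 29, 39] -> [39, 29, 9, 5, -4, -9, -26, -29, -41, -52]
  [13, -41, -49] -> [-13, 41, 49] -> [49, 41, -13] -> [55, 47, -7] -> [-55, -47, 7] -> [7, -47, -55]
  [1, 32, 41, 35, 35, 15] -> [-1, -32, -41, -35, -35, -15] -> [-1, -15, -32, -35, -35, -41] -> [5, -9, -26, -29, -29, -35] -> [-5, 9, 26, 29, 29, 35] -> [35, 29, 29, 26, 9, -5]
  [-28, 14, 35, -21, -13] -> [28, -14, -35, 21, 13] -> [28, 21, 13, -14, -35] -> [34, 27, 19, -8, -29] -> [-34, -27, -19, 8, 29] -> [29, 8, -19, -27, -34]
  [44, -25, 35] -> [-44, 25, -35] -> [25, -35, -44] -> [31, -29, -38] -> [-31, 29, 38] -> [38, 29, -31]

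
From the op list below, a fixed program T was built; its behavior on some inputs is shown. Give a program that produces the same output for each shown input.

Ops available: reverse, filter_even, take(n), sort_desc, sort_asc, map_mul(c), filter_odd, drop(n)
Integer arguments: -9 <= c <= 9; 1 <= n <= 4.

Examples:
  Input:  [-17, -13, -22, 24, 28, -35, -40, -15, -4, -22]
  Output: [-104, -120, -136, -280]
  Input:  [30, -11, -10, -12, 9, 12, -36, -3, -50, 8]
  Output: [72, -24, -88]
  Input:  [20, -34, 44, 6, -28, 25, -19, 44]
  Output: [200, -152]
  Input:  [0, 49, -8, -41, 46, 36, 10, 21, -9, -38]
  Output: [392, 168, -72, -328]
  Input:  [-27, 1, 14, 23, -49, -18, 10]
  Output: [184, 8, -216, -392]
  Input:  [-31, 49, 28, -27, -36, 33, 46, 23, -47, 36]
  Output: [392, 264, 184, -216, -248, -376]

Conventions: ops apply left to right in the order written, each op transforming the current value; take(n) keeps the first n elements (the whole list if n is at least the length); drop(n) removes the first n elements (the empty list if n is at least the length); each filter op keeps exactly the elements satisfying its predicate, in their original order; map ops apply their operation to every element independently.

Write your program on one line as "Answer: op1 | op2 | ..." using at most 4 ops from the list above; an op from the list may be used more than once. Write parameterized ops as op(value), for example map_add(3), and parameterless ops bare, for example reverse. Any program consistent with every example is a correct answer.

sort_asc | filter_odd | map_mul(8) | reverse

Check, running the answer program on each example:
  [-17, -13, -22, 24, 28, -35, -40, -15, -4, -22] -> [-40, -35, -22, -22, -17, -15, -13, -4, 24, 28] -> [-35, -17, -15, -13] -> [-280, -136, -120, -104] -> [-104, -120, -136, -280]
  [30, -11, -10, -12, 9, 12, -36, -3, -50, 8] -> [-50, -36, -12, -11, -10, -3, 8, 9, 12, 30] -> [-11, -3, 9] -> [-88, -24, 72] -> [72, -24, -88]
  [20, -34, 44, 6, -28, 25, -19, 44] -> [-34, -28, -19, 6, 20, 25, 44, 44] -> [-19, 25] -> [-152, 200] -> [200, -152]
  [0, 49, -8, -41, 46, 36, 10, 21, -9, -38] -> [-41, -38, -9, -8, 0, 10, 21, 36, 46, 49] -> [-41, -9, 21, 49] -> [-328, -72, 168, 392] -> [392, 168, -72, -328]
  [-27, 1, 14, 23, -49, -18, 10] -> [-49, -27, -18, 1, 10, 14, 23] -> [-49, -27, 1, 23] -> [-392, -216, 8, 184] -> [184, 8, -216, -392]
  [-31, 49, 28, -27, -36, 33, 46, 23, -47, 36] -> [-47, -36, -31, -27, 23, 28, 33, 36, 46, 49] -> [-47, -31, -27, 23, 33, 49] -> [-376, -248, -216, 184, 264, 392] -> [392, 264, 184, -216, -248, -376]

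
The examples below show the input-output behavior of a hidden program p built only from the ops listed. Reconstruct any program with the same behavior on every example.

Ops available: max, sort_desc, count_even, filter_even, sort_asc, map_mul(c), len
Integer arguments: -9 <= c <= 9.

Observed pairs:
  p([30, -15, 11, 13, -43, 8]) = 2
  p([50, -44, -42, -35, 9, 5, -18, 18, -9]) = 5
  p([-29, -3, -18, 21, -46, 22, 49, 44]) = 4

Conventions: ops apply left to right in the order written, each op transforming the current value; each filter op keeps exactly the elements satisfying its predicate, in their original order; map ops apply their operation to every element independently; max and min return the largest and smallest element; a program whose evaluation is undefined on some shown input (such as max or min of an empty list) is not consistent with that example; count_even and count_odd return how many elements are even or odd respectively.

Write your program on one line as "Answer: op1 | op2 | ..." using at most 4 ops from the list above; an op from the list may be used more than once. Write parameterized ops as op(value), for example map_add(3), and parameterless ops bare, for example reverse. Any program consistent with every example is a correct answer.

filter_even | sort_asc | len

Check, running the answer program on each example:
  [30, -15, 11, 13, -43, 8] -> [30, 8] -> [8, 30] -> 2
  [50, -44, -42, -35, 9, 5, -18, 18, -9] -> [50, -44, -42, -18, 18] -> [-44, -42, -18, 18, 50] -> 5
  [-29, -3, -18, 21, -46, 22, 49, 44] -> [-18, -46, 22, 44] -> [-46, -18, 22, 44] -> 4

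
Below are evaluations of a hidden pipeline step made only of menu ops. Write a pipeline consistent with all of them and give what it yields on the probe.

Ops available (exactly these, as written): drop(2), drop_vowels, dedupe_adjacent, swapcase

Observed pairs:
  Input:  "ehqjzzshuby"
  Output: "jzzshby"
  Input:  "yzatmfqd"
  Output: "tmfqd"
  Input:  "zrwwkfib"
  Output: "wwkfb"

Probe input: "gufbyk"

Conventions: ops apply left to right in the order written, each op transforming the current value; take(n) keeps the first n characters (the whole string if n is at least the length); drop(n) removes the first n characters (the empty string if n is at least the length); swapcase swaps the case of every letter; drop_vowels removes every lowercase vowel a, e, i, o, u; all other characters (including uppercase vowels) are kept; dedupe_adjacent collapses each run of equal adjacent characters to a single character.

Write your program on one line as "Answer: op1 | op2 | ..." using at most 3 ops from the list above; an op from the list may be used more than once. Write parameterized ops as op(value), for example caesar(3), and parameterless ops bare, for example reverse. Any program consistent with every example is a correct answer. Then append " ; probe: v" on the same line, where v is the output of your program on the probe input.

drop_vowels | drop(2) ; probe: "byk"

Check, running the answer program on each example:
  "ehqjzzshuby" -> "hqjzzshby" -> "jzzshby"
  "yzatmfqd" -> "yztmfqd" -> "tmfqd"
  "zrwwkfib" -> "zrwwkfb" -> "wwkfb"
  probe: "gufbyk" -> "gfbyk" -> "byk"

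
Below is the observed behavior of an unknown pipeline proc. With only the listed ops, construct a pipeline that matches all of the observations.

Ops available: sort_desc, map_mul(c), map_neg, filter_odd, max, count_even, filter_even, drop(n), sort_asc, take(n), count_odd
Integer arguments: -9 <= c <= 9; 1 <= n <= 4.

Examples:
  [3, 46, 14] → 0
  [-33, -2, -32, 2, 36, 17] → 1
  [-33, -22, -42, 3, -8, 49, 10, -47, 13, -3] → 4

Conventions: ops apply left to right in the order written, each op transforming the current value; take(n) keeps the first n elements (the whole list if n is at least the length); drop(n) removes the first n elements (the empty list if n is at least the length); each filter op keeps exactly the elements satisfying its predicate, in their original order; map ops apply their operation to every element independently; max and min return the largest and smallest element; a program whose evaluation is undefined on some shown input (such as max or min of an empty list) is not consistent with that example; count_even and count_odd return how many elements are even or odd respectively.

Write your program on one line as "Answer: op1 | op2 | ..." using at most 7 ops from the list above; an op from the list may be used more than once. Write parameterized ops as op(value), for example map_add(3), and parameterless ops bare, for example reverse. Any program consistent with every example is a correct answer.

sort_desc | map_neg | drop(3) | map_mul(5) | map_mul(7) | count_odd

Check, running the answer program on each example:
  [3, 46, 14] -> [46, 14, 3] -> [-46, -14, -3] -> [] -> [] -> [] -> 0
  [-33, -2, -32, 2, 36, 17] -> [36, 17, 2, -2, -32, -33] -> [-36, -17, -2, 2, 32, 33] -> [2, 32, 33] -> [10, 160, 165] -> [70, 1120, 1155] -> 1
  [-33, -22, -42, 3, -8, 49, 10, -47, 13, -3] -> [49, 13, 10, 3, -3, -8, -22, -33, -42, -47] -> [-49, -13, -10, -3, 3, 8, 22, 33, 42, 47] -> [-3, 3, 8, 22, 33, 42, 47] -> [-15, 15, 40, 110, 165, 210, 235] -> [-105, 105, 280, 770, 1155, 1470, 1645] -> 4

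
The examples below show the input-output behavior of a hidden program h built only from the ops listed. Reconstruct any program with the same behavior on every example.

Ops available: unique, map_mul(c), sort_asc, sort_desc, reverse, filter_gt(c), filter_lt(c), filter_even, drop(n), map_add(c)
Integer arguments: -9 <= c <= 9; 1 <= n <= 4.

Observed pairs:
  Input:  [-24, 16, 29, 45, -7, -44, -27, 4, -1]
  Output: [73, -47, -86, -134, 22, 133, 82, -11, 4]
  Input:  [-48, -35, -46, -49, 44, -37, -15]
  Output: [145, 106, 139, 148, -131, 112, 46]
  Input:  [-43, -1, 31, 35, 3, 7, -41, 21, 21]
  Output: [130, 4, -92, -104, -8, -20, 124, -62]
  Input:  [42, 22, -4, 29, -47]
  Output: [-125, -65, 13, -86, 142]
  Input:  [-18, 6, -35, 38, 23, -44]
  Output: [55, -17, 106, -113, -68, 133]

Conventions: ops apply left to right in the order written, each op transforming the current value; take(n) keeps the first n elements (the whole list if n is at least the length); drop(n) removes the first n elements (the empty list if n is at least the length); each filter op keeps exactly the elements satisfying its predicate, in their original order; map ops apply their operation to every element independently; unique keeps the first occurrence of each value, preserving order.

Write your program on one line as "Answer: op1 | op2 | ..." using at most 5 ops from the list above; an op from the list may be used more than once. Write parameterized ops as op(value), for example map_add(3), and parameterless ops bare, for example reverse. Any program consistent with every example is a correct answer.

map_mul(3) | unique | map_add(-1) | map_mul(-1)

Check, running the answer program on each example:
  [-24, 16, 29, 45, -7, -44, -27, 4, -1] -> [-72, 48, 87, 135, -21, -132, -81, 12, -3] -> [-72, 48, 87, 135, -21, -132, -81, 12, -3] -> [-73, 47, 86, 134, -22, -133, -82, 11, -4] -> [73, -47, -86, -134, 22, 133, 82, -11, 4]
  [-48, -35, -46, -49, 44, -37, -15] -> [-144, -105, -138, -147, 132, -111, -45] -> [-144, -105, -138, -147, 132, -111, -45] -> [-145, -106, -139, -148, 131, -112, -46] -> [145, 106, 139, 148, -131, 112, 46]
  [-43, -1, 31, 35, 3, 7, -41, 21, 21] -> [-129, -3, 93, 105, 9, 21, -123, 63, 63] -> [-129, -3, 93, 105, 9, 21, -123, 63] -> [-130, -4, 92, 104, 8, 20, -124, 62] -> [130, 4, -92, -104, -8, -20, 124, -62]
  [42, 22, -4, 29, -47] -> [126, 66, -12, 87, -141] -> [126, 66, -12, 87, -141] -> [125, 65, -13, 86, -142] -> [-125, -65, 13, -86, 142]
  [-18, 6, -35, 38, 23, -44] -> [-54, 18, -105, 114, 69, -132] -> [-54, 18, -105, 114, 69, -132] -> [-55, 17, -106, 113, 68, -133] -> [55, -17, 106, -113, -68, 133]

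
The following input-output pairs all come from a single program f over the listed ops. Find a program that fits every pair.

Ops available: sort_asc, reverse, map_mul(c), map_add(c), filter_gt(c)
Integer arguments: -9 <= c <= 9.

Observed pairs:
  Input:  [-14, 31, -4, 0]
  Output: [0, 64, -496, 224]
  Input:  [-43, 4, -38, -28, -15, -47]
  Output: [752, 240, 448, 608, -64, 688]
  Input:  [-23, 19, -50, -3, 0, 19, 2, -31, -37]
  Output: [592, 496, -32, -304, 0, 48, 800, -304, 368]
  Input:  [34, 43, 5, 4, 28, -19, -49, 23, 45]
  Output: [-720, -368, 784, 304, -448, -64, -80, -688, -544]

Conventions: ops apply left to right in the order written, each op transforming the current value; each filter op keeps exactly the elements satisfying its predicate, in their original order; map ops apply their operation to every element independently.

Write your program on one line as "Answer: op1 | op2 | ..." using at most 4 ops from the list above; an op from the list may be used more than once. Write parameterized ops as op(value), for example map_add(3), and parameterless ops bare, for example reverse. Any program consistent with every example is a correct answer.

reverse | map_mul(2) | map_mul(-8)

Check, running the answer program on each example:
  [-14, 31, -4, 0] -> [0, -4, 31, -14] -> [0, -8, 62, -28] -> [0, 64, -496, 224]
  [-43, 4, -38, -28, -15, -47] -> [-47, -15, -28, -38, 4, -43] -> [-94, -30, -56, -76, 8, -86] -> [752, 240, 448, 608, -64, 688]
  [-23, 19, -50, -3, 0, 19, 2, -31, -37] -> [-37, -31, 2, 19, 0, -3, -50, 19, -23] -> [-74, -62, 4, 38, 0, -6, -100, 38, -46] -> [592, 496, -32, -304, 0, 48, 800, -304, 368]
  [34, 43, 5, 4, 28, -19, -49, 23, 45] -> [45, 23, -49, -19, 28, 4, 5, 43, 34] -> [90, 46, -98, -38, 56, 8, 10, 86, 68] -> [-720, -368, 784, 304, -448, -64, -80, -688, -544]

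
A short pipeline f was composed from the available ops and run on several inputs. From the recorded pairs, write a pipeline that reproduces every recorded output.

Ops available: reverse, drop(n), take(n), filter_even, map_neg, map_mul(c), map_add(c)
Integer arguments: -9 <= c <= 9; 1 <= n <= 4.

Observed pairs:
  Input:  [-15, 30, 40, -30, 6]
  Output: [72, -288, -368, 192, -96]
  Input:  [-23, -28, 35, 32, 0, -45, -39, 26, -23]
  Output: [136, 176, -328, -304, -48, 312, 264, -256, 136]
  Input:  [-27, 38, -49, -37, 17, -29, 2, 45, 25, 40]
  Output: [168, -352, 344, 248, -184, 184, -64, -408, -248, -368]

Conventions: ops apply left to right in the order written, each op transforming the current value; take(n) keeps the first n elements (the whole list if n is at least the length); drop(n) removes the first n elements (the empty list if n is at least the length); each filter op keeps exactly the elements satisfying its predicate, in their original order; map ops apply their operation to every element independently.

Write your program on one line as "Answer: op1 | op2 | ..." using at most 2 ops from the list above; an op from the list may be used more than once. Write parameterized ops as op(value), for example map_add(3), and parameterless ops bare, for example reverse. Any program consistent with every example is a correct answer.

map_add(6) | map_mul(-8)

Check, running the answer program on each example:
  [-15, 30, 40, -30, 6] -> [-9, 36, 46, -24, 12] -> [72, -288, -368, 192, -96]
  [-23, -28, 35, 32, 0, -45, -39, 26, -23] -> [-17, -22, 41, 38, 6, -39, -33, 32, -17] -> [136, 176, -328, -304, -48, 312, 264, -256, 136]
  [-27, 38, -49, -37, 17, -29, 2, 45, 25, 40] -> [-21, 44, -43, -31, 23, -23, 8, 51, 31, 46] -> [168, -352, 344, 248, -184, 184, -64, -408, -248, -368]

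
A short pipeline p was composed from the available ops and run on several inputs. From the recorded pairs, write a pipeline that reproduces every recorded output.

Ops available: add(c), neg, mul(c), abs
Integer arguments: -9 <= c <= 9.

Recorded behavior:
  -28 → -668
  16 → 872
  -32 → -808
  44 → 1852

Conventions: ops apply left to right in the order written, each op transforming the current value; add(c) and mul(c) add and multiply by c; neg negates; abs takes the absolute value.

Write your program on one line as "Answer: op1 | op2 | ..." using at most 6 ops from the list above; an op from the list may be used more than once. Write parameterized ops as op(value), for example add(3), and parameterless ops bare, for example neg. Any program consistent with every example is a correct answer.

neg | add(-9) | mul(-7) | mul(-5) | add(3) | neg

Check, running the answer program on each example:
  -28 -> 28 -> 19 -> -133 -> 665 -> 668 -> -668
  16 -> -16 -> -25 -> 175 -> -875 -> -872 -> 872
  -32 -> 32 -> 23 -> -161 -> 805 -> 808 -> -808
  44 -> -44 -> -53 -> 371 -> -1855 -> -1852 -> 1852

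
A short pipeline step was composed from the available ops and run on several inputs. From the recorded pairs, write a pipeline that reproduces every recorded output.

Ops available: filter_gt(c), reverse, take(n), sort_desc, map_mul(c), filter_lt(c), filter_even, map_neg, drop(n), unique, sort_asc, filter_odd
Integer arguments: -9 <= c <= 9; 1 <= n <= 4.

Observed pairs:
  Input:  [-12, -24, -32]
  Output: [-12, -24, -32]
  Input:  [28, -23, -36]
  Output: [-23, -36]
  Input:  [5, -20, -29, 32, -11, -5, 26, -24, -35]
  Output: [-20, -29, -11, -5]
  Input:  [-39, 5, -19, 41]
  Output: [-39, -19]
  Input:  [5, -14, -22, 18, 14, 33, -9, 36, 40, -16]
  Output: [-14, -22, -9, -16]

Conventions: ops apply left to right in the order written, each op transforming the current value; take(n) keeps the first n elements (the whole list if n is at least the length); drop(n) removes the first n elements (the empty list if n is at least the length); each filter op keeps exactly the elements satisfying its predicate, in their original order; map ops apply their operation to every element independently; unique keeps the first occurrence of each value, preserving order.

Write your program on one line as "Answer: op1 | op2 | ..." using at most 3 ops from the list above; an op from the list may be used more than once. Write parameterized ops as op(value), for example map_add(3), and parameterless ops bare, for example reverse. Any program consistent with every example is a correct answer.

filter_lt(3) | take(4)

Check, running the answer program on each example:
  [-12, -24, -32] -> [-12, -24, -32] -> [-12, -24, -32]
  [28, -23, -36] -> [-23, -36] -> [-23, -36]
  [5, -20, -29, 32, -11, -5, 26, -24, -35] -> [-20, -29, -11, -5, -24, -35] -> [-20, -29, -11, -5]
  [-39, 5, -19, 41] -> [-39, -19] -> [-39, -19]
  [5, -14, -22, 18, 14, 33, -9, 36, 40, -16] -> [-14, -22, -9, -16] -> [-14, -22, -9, -16]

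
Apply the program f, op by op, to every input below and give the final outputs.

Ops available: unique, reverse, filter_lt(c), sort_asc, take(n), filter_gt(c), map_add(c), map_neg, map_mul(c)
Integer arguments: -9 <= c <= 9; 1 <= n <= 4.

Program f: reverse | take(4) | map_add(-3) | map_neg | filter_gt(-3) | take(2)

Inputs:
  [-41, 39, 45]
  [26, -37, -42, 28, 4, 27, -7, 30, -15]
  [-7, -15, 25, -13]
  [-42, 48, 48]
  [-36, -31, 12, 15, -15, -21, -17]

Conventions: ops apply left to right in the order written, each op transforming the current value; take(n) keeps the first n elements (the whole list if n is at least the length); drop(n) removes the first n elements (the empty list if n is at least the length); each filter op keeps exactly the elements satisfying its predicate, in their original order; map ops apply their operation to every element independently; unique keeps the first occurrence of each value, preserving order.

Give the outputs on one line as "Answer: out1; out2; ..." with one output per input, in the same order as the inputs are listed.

Execution, op by op:
  [-41, 39, 45] -> [45, 39, -41] -> [45, 39, -41] -> [42, 36, -44] -> [-42, -36, 44] -> [44] -> [44]
  [26, -37, -42, 28, 4, 27, -7, 30, -15] -> [-15, 30, -7, 27, 4, 28, -42, -37, 26] -> [-15, 30, -7, 27] -> [-18, 27, -10, 24] -> [18, -27, 10, -24] -> [18, 10] -> [18, 10]
  [-7, -15, 25, -13] -> [-13, 25, -15, -7] -> [-13, 25, -15, -7] -> [-16, 22, -18, -10] -> [16, -22, 18, 10] -> [16, 18, 10] -> [16, 18]
  [-42, 48, 48] -> [48, 48, -42] -> [48, 48, -42] -> [45, 45, -45] -> [-45, -45, 45] -> [45] -> [45]
  [-36, -31, 12, 15, -15, -21, -17] -> [-17, -21, -15, 15, 12, -31, -36] -> [-17, -21, -15, 15] -> [-20, -24, -18, 12] -> [20, 24, 18, -12] -> [20, 24, 18] -> [20, 24]

[44]; [18, 10]; [16, 18]; [45]; [20, 24]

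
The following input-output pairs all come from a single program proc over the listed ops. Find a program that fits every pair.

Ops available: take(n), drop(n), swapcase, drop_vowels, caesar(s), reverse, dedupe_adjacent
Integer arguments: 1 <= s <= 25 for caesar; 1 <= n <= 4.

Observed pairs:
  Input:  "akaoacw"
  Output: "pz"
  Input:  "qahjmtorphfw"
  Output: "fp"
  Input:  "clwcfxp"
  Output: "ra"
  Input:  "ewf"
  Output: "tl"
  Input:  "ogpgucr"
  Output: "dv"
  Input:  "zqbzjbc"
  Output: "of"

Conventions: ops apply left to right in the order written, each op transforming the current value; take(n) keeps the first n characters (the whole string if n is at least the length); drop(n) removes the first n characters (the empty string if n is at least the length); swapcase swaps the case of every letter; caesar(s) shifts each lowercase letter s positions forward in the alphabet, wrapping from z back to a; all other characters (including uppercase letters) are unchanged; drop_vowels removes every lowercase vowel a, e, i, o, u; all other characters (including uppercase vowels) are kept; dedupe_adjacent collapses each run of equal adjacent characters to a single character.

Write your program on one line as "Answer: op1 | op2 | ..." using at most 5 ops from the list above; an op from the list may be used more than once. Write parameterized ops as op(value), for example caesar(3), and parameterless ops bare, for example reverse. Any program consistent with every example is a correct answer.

take(3) | reverse | caesar(15) | drop(1) | reverse

Check, running the answer program on each example:
  "akaoacw" -> "aka" -> "aka" -> "pzp" -> "zp" -> "pz"
  "qahjmtorphfw" -> "qah" -> "haq" -> "wpf" -> "pf" -> "fp"
  "clwcfxp" -> "clw" -> "wlc" -> "lar" -> "ar" -> "ra"
  "ewf" -> "ewf" -> "fwe" -> "ult" -> "lt" -> "tl"
  "ogpgucr" -> "ogp" -> "pgo" -> "evd" -> "vd" -> "dv"
  "zqbzjbc" -> "zqb" -> "bqz" -> "qfo" -> "fo" -> "of"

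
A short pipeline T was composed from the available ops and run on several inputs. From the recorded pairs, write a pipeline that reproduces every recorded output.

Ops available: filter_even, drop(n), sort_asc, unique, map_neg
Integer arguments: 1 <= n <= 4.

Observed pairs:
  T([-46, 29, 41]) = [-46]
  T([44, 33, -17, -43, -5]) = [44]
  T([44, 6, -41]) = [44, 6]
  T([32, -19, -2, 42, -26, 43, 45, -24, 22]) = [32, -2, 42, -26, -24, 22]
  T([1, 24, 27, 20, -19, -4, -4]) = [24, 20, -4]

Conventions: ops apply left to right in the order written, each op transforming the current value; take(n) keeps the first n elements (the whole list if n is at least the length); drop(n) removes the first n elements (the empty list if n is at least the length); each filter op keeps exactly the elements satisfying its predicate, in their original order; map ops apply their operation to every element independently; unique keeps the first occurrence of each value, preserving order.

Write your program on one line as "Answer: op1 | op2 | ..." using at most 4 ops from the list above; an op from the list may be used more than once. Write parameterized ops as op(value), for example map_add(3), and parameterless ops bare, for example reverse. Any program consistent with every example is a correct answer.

map_neg | filter_even | map_neg | unique

Check, running the answer program on each example:
  [-46, 29, 41] -> [46, -29, -41] -> [46] -> [-46] -> [-46]
  [44, 33, -17, -43, -5] -> [-44, -33, 17, 43, 5] -> [-44] -> [44] -> [44]
  [44, 6, -41] -> [-44, -6, 41] -> [-44, -6] -> [44, 6] -> [44, 6]
  [32, -19, -2, 42, -26, 43, 45, -24, 22] -> [-32, 19, 2, -42, 26, -43, -45, 24, -22] -> [-32, 2, -42, 26, 24, -22] -> [32, -2, 42, -26, -24, 22] -> [32, -2, 42, -26, -24, 22]
  [1, 24, 27, 20, -19, -4, -4] -> [-1, -24, -27, -20, 19, 4, 4] -> [-24, -20, 4, 4] -> [24, 20, -4, -4] -> [24, 20, -4]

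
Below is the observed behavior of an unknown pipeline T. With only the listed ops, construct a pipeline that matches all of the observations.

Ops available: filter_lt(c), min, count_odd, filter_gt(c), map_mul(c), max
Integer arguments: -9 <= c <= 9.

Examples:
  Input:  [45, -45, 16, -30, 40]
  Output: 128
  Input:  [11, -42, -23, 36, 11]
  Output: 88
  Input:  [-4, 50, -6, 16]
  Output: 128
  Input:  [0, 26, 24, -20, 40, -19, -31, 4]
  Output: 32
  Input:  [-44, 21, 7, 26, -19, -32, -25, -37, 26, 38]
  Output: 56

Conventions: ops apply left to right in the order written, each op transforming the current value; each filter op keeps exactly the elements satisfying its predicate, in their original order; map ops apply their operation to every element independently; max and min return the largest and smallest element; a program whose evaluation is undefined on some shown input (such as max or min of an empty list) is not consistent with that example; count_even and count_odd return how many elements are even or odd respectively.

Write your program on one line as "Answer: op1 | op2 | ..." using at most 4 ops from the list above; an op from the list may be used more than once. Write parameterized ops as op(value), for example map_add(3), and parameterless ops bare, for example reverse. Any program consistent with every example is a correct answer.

filter_gt(-5) | map_mul(8) | filter_gt(8) | min

Check, running the answer program on each example:
  [45, -45, 16, -30, 40] -> [45, 16, 40] -> [360, 128, 320] -> [360, 128, 320] -> 128
  [11, -42, -23, 36, 11] -> [11, 36, 11] -> [88, 288, 88] -> [88, 288, 88] -> 88
  [-4, 50, -6, 16] -> [-4, 50, 16] -> [-32, 400, 128] -> [400, 128] -> 128
  [0, 26, 24, -20, 40, -19, -31, 4] -> [0, 26, 24, 40, 4] -> [0, 208, 192, 320, 32] -> [208, 192, 320, 32] -> 32
  [-44, 21, 7, 26, -19, -32, -25, -37, 26, 38] -> [21, 7, 26, 26, 38] -> [168, 56, 208, 208, 304] -> [168, 56, 208, 208, 304] -> 56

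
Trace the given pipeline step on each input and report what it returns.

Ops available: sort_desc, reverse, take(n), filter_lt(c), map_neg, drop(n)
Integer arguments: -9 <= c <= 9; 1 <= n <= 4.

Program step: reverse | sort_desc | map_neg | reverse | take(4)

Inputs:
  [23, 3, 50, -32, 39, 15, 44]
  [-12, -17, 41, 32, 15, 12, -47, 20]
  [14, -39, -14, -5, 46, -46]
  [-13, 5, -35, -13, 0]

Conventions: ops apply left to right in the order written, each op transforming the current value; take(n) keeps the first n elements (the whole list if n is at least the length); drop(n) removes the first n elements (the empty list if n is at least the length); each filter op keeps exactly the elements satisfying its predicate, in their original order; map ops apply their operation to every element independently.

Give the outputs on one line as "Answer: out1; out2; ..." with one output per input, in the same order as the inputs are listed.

[32, -3, -15, -23]; [47, 17, 12, -12]; [46, 39, 14, 5]; [35, 13, 13, 0]

Execution, op by op:
  [23, 3, 50, -32, 39, 15, 44] -> [44, 15, 39, -32, 50, 3, 23] -> [50, 44, 39, 23, 15, 3, -32] -> [-50, -44, -39, -23, -15, -3, 32] -> [32, -3, -15, -23, -39, -44, -50] -> [32, -3, -15, -23]
  [-12, -17, 41, 32, 15, 12, -47, 20] -> [20, -47, 12, 15, 32, 41, -17, -12] -> [41, 32, 20, 15, 12, -12, -17, -47] -> [-41, -32, -20, -15, -12, 12, 17, 47] -> [47, 17, 12, -12, -15, -20, -32, -41] -> [47, 17, 12, -12]
  [14, -39, -14, -5, 46, -46] -> [-46, 46, -5, -14, -39, 14] -> [46, 14, -5, -14, -39, -46] -> [-46, -14, 5, 14, 39, 46] -> [46, 39, 14, 5, -14, -46] -> [46, 39, 14, 5]
  [-13, 5, -35, -13, 0] -> [0, -13, -35, 5, -13] -> [5, 0, -13, -13, -35] -> [-5, 0, 13, 13, 35] -> [35, 13, 13, 0, -5] -> [35, 13, 13, 0]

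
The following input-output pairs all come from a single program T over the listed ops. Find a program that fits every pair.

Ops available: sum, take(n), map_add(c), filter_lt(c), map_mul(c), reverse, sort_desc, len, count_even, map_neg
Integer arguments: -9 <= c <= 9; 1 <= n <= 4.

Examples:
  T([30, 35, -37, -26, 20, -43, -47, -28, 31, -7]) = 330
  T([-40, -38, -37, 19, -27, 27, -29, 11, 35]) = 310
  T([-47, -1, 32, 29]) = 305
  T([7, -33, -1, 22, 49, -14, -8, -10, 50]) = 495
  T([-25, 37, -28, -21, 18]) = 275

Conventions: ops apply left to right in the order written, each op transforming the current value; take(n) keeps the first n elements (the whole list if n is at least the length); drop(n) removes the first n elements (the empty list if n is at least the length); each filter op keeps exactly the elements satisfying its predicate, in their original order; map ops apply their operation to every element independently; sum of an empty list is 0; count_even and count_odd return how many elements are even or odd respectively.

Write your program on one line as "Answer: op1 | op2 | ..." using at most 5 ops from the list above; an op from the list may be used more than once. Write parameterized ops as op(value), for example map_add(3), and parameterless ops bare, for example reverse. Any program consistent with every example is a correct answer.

sort_desc | take(2) | map_mul(5) | sum

Check, running the answer program on each example:
  [30, 35, -37, -26, 20, -43, -47, -28, 31, -7] -> [35, 31, 30, 20, -7, -26, -28, -37, -43, -47] -> [35, 31] -> [175, 155] -> 330
  [-40, -38, -37, 19, -27, 27, -29, 11, 35] -> [35, 27, 19, 11, -27, -29, -37, -38, -40] -> [35, 27] -> [175, 135] -> 310
  [-47, -1, 32, 29] -> [32, 29, -1, -47] -> [32, 29] -> [160, 145] -> 305
  [7, -33, -1, 22, 49, -14, -8, -10, 50] -> [50, 49, 22, 7, -1, -8, -10, -14, -33] -> [50, 49] -> [250, 245] -> 495
  [-25, 37, -28, -21, 18] -> [37, 18, -21, -25, -28] -> [37, 18] -> [185, 90] -> 275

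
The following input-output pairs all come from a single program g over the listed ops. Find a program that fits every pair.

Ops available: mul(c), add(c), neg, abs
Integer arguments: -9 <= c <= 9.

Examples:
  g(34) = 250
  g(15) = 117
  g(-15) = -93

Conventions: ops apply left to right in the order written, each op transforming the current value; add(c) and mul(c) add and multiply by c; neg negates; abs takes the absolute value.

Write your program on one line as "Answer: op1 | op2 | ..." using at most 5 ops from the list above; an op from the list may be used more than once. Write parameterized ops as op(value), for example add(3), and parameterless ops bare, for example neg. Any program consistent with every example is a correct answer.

mul(-7) | add(-6) | add(-6) | neg

Check, running the answer program on each example:
  34 -> -238 -> -244 -> -250 -> 250
  15 -> -105 -> -111 -> -117 -> 117
  -15 -> 105 -> 99 -> 93 -> -93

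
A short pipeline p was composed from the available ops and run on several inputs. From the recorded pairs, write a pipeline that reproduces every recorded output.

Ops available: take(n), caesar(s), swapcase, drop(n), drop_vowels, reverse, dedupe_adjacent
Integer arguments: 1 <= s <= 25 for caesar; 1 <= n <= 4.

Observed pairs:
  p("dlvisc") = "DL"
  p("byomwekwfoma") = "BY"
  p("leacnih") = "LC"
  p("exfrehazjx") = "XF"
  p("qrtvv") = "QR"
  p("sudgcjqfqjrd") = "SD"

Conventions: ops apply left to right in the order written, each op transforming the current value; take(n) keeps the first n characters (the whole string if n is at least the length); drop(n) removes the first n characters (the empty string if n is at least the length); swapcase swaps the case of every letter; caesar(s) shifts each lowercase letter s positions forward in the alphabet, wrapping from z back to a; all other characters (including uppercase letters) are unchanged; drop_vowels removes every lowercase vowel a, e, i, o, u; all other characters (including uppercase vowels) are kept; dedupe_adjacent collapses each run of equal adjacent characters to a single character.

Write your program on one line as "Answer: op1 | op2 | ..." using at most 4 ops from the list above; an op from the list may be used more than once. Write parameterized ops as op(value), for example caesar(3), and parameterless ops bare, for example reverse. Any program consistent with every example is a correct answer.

drop_vowels | take(2) | swapcase

Check, running the answer program on each example:
  "dlvisc" -> "dlvsc" -> "dl" -> "DL"
  "byomwekwfoma" -> "bymwkwfm" -> "by" -> "BY"
  "leacnih" -> "lcnh" -> "lc" -> "LC"
  "exfrehazjx" -> "xfrhzjx" -> "xf" -> "XF"
  "qrtvv" -> "qrtvv" -> "qr" -> "QR"
  "sudgcjqfqjrd" -> "sdgcjqfqjrd" -> "sd" -> "SD"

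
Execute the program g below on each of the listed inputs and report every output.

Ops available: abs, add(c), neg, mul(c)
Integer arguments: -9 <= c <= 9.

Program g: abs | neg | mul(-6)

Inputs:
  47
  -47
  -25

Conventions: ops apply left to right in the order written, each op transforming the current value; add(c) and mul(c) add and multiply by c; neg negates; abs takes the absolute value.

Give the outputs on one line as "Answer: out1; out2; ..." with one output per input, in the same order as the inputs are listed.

Execution, op by op:
  47 -> 47 -> -47 -> 282
  -47 -> 47 -> -47 -> 282
  -25 -> 25 -> -25 -> 150

282; 282; 150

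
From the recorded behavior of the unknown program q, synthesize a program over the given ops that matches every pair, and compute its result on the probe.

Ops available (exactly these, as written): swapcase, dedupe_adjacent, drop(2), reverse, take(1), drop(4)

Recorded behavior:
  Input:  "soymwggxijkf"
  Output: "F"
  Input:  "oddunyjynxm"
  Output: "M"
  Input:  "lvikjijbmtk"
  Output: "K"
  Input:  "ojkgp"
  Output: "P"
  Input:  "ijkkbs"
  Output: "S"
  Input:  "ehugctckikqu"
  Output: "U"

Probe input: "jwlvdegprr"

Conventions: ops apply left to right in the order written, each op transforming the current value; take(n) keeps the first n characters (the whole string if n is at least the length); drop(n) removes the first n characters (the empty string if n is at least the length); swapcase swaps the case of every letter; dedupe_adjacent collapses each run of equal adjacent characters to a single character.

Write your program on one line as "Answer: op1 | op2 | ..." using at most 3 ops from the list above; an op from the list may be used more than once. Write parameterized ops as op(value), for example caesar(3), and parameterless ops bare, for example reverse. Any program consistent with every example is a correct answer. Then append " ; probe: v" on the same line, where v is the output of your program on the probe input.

reverse | take(1) | swapcase ; probe: "R"

Check, running the answer program on each example:
  "soymwggxijkf" -> "fkjixggwmyos" -> "f" -> "F"
  "oddunyjynxm" -> "mxnyjynuddo" -> "m" -> "M"
  "lvikjijbmtk" -> "ktmbjijkivl" -> "k" -> "K"
  "ojkgp" -> "pgkjo" -> "p" -> "P"
  "ijkkbs" -> "sbkkji" -> "s" -> "S"
  "ehugctckikqu" -> "uqkikctcguhe" -> "u" -> "U"
  probe: "jwlvdegprr" -> "rrpgedvlwj" -> "r" -> "R"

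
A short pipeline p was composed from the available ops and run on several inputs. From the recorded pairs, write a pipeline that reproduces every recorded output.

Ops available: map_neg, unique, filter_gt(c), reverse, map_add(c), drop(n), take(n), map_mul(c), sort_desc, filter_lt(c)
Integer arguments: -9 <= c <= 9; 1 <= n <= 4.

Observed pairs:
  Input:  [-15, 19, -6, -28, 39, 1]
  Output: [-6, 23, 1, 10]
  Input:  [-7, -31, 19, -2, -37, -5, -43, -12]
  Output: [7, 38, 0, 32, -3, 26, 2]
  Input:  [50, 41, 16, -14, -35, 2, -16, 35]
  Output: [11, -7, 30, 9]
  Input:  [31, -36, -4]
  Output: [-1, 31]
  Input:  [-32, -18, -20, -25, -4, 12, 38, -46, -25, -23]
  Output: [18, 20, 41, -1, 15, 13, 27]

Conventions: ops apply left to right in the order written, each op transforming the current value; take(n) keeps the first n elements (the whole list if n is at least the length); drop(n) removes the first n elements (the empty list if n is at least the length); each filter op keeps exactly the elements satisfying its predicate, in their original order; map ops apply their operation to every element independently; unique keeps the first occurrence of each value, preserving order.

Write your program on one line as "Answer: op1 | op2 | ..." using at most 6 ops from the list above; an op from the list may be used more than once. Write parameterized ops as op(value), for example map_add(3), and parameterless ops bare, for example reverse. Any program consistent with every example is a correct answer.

filter_lt(9) | map_add(5) | reverse | unique | map_neg

Check, running the answer program on each example:
  [-15, 19, -6, -28, 39, 1] -> [-15, -6, -28, 1] -> [-10, -1, -23, 6] -> [6, -23, -1, -10] -> [6, -23, -1, -10] -> [-6, 23, 1, 10]
  [-7, -31, 19, -2, -37, -5, -43, -12] -> [-7, -31, -2, -37, -5, -43, -12] -> [-2, -26, 3, -32, 0, -38, -7] -> [-7, -38, 0, -32, 3, -26, -2] -> [-7, -38, 0, -32, 3, -26, -2] -> [7, 38, 0, 32, -3, 26, 2]
  [50, 41, 16, -14, -35, 2, -16, 35] -> [-14, -35, 2, -16] -> [-9, -30, 7, -11] -> [-11, 7, -30, -9] -> [-11, 7, -30, -9] -> [11, -7, 30, 9]
  [31, -36, -4] -> [-36, -4] -> [-31, 1] -> [1, -31] -> [1, -31] -> [-1, 31]
  [-32, -18, -20, -25, -4, 12, 38, -46, -25, -23] -> [-32, -18, -20, -25, -4, -46, -25, -23] -> [-27, -13, -15, -20, 1, -41, -20, -18] -> [-18, -20, -41, 1, -20, -15, -13, -27] -> [-18, -20, -41, 1, -15, -13, -27] -> [18, 20, 41, -1, 15, 13, 27]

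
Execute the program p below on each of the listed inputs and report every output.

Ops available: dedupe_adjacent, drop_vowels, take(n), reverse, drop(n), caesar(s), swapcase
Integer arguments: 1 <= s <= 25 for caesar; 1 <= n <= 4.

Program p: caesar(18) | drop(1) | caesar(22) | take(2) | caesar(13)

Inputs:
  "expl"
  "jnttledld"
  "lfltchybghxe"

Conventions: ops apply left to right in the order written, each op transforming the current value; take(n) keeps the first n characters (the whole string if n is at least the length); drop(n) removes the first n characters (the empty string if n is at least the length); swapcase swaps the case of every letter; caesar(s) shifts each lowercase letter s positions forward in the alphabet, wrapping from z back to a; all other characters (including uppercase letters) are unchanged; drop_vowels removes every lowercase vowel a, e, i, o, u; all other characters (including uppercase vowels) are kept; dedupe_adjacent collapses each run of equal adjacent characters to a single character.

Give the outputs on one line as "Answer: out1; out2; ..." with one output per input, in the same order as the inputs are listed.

"yq"; "ou"; "gm"

Execution, op by op:
  "expl" -> "wphd" -> "phd" -> "ldz" -> "ld" -> "yq"
  "jnttledld" -> "bflldwvdv" -> "flldwvdv" -> "bhhzsrzr" -> "bh" -> "ou"
  "lfltchybghxe" -> "dxdluzqtyzpw" -> "xdluzqtyzpw" -> "tzhqvmpuvls" -> "tz" -> "gm"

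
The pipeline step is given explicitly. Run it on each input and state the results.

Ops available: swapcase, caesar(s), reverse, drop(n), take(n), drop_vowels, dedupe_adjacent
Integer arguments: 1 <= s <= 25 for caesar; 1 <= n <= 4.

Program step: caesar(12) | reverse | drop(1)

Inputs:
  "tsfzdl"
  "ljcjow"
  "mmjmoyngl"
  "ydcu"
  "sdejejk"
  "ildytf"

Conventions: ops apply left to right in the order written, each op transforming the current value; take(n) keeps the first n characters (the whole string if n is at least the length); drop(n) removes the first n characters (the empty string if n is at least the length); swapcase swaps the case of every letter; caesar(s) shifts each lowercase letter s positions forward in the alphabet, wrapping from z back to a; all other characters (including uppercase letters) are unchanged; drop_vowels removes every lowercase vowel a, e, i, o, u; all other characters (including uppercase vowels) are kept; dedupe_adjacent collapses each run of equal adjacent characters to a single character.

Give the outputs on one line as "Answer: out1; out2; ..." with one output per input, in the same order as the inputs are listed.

Execution, op by op:
  "tsfzdl" -> "ferlpx" -> "xplref" -> "plref"
  "ljcjow" -> "xvovai" -> "iavovx" -> "avovx"
  "mmjmoyngl" -> "yyvyakzsx" -> "xszkayvyy" -> "szkayvyy"
  "ydcu" -> "kpog" -> "gopk" -> "opk"
  "sdejejk" -> "epqvqvw" -> "wvqvqpe" -> "vqvqpe"
  "ildytf" -> "uxpkfr" -> "rfkpxu" -> "fkpxu"

"plref"; "avovx"; "szkayvyy"; "opk"; "vqvqpe"; "fkpxu"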